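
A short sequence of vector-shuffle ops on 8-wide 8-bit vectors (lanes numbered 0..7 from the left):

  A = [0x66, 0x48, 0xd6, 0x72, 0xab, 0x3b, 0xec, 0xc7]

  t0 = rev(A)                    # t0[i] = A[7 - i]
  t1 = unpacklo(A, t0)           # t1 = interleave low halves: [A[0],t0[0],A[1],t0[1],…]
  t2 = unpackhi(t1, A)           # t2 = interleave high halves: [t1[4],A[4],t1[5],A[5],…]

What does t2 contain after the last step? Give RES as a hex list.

  t0: c7 ec 3b ab 72 d6 48 66
  t1: 66 c7 48 ec d6 3b 72 ab
  t2: d6 ab 3b 3b 72 ec ab c7

RES = [ 0xd6  0xab  0x3b  0x3b  0x72  0xec  0xab  0xc7 ]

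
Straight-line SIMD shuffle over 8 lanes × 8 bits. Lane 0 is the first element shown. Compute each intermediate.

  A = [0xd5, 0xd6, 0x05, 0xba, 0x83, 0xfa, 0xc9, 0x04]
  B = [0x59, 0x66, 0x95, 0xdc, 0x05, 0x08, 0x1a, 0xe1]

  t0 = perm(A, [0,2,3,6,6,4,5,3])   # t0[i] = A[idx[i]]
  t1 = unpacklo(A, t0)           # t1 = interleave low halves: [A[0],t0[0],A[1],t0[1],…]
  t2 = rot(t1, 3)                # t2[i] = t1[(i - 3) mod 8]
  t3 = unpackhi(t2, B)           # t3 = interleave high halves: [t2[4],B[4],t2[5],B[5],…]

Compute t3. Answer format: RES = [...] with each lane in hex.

RES = [ 0xd5  0x05  0xd6  0x08  0x05  0x1a  0x05  0xe1 ]

→ t0 |d5|05|ba|c9|c9|83|fa|ba|
→ t1 |d5|d5|d6|05|05|ba|ba|c9|
→ t2 |ba|ba|c9|d5|d5|d6|05|05|
→ t3 |d5|05|d6|08|05|1a|05|e1|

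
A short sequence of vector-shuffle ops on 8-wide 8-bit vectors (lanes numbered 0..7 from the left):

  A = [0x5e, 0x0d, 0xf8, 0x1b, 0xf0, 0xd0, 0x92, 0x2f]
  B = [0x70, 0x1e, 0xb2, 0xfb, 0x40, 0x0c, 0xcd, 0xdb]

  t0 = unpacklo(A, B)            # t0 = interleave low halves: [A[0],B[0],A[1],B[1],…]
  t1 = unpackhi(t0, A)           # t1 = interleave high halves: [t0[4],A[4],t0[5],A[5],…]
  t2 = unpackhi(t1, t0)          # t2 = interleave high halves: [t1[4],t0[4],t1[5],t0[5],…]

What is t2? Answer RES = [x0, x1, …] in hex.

→ t0 |5e|70|0d|1e|f8|b2|1b|fb|
→ t1 |f8|f0|b2|d0|1b|92|fb|2f|
→ t2 |1b|f8|92|b2|fb|1b|2f|fb|

RES = [ 0x1b  0xf8  0x92  0xb2  0xfb  0x1b  0x2f  0xfb ]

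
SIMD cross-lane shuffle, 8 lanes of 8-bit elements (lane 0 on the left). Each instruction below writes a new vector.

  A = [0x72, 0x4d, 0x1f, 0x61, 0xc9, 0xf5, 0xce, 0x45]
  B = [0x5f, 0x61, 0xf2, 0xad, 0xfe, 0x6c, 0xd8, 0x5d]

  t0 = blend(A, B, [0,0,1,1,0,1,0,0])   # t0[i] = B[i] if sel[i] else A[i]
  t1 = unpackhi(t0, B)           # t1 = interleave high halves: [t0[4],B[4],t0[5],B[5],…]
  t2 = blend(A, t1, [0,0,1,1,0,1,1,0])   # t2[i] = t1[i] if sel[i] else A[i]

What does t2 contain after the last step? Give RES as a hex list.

RES = [0x72, 0x4d, 0x6c, 0x6c, 0xc9, 0xd8, 0x45, 0x45]

  t0: 72 4d f2 ad c9 6c ce 45
  t1: c9 fe 6c 6c ce d8 45 5d
  t2: 72 4d 6c 6c c9 d8 45 45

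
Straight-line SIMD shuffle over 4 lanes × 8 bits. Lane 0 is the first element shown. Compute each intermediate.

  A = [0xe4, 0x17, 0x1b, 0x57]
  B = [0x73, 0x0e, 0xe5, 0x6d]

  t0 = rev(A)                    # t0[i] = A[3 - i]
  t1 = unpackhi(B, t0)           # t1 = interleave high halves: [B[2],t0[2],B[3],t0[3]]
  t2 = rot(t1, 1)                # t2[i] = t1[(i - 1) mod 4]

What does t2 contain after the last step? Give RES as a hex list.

RES = [ 0xe4  0xe5  0x17  0x6d ]

→ t0 |57|1b|17|e4|
→ t1 |e5|17|6d|e4|
→ t2 |e4|e5|17|6d|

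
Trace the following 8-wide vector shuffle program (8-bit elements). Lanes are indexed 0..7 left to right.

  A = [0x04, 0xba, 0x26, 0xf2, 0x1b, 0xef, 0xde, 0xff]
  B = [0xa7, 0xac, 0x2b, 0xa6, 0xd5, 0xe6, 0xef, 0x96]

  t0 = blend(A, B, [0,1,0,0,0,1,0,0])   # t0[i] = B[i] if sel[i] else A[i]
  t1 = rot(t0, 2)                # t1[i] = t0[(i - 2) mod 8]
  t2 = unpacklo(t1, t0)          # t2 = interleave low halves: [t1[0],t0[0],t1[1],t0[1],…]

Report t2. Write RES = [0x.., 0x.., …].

→ t0 |04|ac|26|f2|1b|e6|de|ff|
→ t1 |de|ff|04|ac|26|f2|1b|e6|
→ t2 |de|04|ff|ac|04|26|ac|f2|

RES = [0xde, 0x04, 0xff, 0xac, 0x04, 0x26, 0xac, 0xf2]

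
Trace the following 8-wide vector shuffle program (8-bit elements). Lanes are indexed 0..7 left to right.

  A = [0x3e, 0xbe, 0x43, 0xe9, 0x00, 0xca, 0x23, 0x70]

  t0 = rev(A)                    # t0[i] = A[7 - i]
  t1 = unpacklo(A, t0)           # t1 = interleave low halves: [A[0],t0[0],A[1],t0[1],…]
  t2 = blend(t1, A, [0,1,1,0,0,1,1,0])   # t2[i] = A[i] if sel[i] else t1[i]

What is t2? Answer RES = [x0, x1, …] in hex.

RES = [ 0x3e  0xbe  0x43  0x23  0x43  0xca  0x23  0x00 ]

→ t0 |70|23|ca|00|e9|43|be|3e|
→ t1 |3e|70|be|23|43|ca|e9|00|
→ t2 |3e|be|43|23|43|ca|23|00|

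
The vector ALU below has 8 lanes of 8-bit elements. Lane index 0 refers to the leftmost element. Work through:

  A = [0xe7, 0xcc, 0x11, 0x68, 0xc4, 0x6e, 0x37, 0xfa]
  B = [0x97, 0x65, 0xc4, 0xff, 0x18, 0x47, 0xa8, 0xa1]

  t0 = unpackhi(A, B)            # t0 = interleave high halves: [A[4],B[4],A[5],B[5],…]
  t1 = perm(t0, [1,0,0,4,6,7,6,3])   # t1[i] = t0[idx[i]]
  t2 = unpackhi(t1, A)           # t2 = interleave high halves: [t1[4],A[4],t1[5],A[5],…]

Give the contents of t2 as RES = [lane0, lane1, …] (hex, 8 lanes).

RES = [0xfa, 0xc4, 0xa1, 0x6e, 0xfa, 0x37, 0x47, 0xfa]

  t0: c4 18 6e 47 37 a8 fa a1
  t1: 18 c4 c4 37 fa a1 fa 47
  t2: fa c4 a1 6e fa 37 47 fa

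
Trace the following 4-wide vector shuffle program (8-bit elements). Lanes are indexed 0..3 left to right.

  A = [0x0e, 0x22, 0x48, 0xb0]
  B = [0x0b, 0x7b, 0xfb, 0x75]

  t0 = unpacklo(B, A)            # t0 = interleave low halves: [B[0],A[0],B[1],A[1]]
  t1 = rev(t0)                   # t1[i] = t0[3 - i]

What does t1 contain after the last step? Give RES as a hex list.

  t0: 0b 0e 7b 22
  t1: 22 7b 0e 0b

RES = [ 0x22  0x7b  0x0e  0x0b ]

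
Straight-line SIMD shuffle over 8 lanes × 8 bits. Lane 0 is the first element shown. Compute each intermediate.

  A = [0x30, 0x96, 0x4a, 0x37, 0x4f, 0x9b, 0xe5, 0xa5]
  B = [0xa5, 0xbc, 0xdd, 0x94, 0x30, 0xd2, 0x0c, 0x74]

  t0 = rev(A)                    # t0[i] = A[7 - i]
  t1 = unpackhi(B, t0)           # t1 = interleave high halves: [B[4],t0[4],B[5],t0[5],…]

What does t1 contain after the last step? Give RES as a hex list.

RES = [ 0x30  0x37  0xd2  0x4a  0x0c  0x96  0x74  0x30 ]

  t0: a5 e5 9b 4f 37 4a 96 30
  t1: 30 37 d2 4a 0c 96 74 30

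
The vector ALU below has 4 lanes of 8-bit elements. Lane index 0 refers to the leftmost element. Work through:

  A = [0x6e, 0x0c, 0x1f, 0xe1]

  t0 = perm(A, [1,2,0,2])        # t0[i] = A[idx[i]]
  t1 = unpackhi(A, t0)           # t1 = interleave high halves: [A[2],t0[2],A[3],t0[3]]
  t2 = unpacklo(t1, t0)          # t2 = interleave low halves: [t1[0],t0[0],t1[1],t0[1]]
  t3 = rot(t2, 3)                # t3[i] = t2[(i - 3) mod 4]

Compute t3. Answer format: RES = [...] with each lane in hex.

RES = [ 0x0c  0x6e  0x1f  0x1f ]

  t0: 0c 1f 6e 1f
  t1: 1f 6e e1 1f
  t2: 1f 0c 6e 1f
  t3: 0c 6e 1f 1f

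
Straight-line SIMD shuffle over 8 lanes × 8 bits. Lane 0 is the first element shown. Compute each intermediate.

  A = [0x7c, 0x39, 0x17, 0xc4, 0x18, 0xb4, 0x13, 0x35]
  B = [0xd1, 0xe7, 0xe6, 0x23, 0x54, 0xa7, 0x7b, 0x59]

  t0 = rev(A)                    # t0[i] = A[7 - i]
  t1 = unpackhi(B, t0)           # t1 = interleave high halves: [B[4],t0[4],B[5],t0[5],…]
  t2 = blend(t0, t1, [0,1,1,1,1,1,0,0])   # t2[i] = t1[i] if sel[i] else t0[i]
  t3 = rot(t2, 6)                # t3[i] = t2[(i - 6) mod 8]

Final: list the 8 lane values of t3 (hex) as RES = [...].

RES = [ 0xa7  0x17  0x7b  0x39  0x39  0x7c  0x35  0xc4 ]

t0 = [0x35, 0x13, 0xb4, 0x18, 0xc4, 0x17, 0x39, 0x7c]
t1 = [0x54, 0xc4, 0xa7, 0x17, 0x7b, 0x39, 0x59, 0x7c]
t2 = [0x35, 0xc4, 0xa7, 0x17, 0x7b, 0x39, 0x39, 0x7c]
t3 = [0xa7, 0x17, 0x7b, 0x39, 0x39, 0x7c, 0x35, 0xc4]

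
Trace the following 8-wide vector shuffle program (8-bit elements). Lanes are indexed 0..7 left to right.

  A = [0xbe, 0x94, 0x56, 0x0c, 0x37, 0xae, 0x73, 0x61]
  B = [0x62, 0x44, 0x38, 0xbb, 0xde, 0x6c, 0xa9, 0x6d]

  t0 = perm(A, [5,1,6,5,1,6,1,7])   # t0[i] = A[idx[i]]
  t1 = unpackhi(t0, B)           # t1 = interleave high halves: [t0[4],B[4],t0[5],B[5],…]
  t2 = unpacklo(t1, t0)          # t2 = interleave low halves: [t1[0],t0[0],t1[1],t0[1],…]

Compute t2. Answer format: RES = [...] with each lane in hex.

RES = [0x94, 0xae, 0xde, 0x94, 0x73, 0x73, 0x6c, 0xae]

t0 = [0xae, 0x94, 0x73, 0xae, 0x94, 0x73, 0x94, 0x61]
t1 = [0x94, 0xde, 0x73, 0x6c, 0x94, 0xa9, 0x61, 0x6d]
t2 = [0x94, 0xae, 0xde, 0x94, 0x73, 0x73, 0x6c, 0xae]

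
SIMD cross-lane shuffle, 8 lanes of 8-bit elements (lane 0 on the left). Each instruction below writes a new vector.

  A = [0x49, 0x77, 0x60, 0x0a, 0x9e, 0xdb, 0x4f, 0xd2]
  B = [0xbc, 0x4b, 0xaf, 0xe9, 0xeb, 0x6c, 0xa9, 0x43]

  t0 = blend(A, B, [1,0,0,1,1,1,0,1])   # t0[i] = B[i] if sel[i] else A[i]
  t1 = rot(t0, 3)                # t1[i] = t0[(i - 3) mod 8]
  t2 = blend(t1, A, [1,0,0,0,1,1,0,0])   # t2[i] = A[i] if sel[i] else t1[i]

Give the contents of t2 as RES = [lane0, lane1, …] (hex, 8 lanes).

  t0: bc 77 60 e9 eb 6c 4f 43
  t1: 6c 4f 43 bc 77 60 e9 eb
  t2: 49 4f 43 bc 9e db e9 eb

RES = [0x49, 0x4f, 0x43, 0xbc, 0x9e, 0xdb, 0xe9, 0xeb]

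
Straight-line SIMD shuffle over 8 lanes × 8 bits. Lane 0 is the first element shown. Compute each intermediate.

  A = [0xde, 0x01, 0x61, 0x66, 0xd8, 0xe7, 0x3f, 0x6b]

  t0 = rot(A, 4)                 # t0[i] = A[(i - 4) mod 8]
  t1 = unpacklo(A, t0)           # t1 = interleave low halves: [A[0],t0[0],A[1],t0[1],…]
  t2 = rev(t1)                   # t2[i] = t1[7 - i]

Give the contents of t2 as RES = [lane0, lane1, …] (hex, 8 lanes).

  t0: d8 e7 3f 6b de 01 61 66
  t1: de d8 01 e7 61 3f 66 6b
  t2: 6b 66 3f 61 e7 01 d8 de

RES = [ 0x6b  0x66  0x3f  0x61  0xe7  0x01  0xd8  0xde ]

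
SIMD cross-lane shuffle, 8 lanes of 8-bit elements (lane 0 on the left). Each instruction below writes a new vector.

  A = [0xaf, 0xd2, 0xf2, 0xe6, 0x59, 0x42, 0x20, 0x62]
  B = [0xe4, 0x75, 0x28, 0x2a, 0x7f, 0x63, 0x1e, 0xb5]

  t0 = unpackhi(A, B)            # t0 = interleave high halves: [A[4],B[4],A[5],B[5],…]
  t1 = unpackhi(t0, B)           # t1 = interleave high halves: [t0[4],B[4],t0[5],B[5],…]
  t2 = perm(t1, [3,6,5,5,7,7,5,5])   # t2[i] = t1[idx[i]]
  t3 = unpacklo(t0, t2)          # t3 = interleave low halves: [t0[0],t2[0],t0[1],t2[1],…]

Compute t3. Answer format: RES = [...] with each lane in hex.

RES = [0x59, 0x63, 0x7f, 0xb5, 0x42, 0x1e, 0x63, 0x1e]

→ t0 |59|7f|42|63|20|1e|62|b5|
→ t1 |20|7f|1e|63|62|1e|b5|b5|
→ t2 |63|b5|1e|1e|b5|b5|1e|1e|
→ t3 |59|63|7f|b5|42|1e|63|1e|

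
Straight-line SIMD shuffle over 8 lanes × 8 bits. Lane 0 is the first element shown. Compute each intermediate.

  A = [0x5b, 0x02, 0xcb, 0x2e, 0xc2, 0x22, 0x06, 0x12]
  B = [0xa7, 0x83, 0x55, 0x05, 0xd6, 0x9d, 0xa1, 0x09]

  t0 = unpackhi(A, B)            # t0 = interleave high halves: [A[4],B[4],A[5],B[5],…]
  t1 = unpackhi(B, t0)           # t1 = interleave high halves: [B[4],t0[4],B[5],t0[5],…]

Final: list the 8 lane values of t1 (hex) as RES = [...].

RES = [ 0xd6  0x06  0x9d  0xa1  0xa1  0x12  0x09  0x09 ]

→ t0 |c2|d6|22|9d|06|a1|12|09|
→ t1 |d6|06|9d|a1|a1|12|09|09|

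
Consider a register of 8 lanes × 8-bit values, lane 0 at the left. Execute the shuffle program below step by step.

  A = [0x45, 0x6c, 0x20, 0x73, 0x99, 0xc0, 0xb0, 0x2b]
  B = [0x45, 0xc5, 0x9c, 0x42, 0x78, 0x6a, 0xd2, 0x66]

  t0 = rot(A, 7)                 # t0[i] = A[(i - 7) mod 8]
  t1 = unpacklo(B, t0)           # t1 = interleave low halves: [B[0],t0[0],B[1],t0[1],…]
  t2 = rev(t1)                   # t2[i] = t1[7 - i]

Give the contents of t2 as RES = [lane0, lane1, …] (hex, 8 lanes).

RES = [0x99, 0x42, 0x73, 0x9c, 0x20, 0xc5, 0x6c, 0x45]

  t0: 6c 20 73 99 c0 b0 2b 45
  t1: 45 6c c5 20 9c 73 42 99
  t2: 99 42 73 9c 20 c5 6c 45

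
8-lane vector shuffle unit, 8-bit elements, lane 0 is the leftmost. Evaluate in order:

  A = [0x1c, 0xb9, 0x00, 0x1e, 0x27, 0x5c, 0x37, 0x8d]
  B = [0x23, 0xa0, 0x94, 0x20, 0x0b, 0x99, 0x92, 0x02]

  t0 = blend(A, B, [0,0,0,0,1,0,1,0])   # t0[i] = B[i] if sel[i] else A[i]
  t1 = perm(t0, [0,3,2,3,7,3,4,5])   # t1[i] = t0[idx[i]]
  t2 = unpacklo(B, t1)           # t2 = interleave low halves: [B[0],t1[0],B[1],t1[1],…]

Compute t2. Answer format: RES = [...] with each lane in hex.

→ t0 |1c|b9|00|1e|0b|5c|92|8d|
→ t1 |1c|1e|00|1e|8d|1e|0b|5c|
→ t2 |23|1c|a0|1e|94|00|20|1e|

RES = [ 0x23  0x1c  0xa0  0x1e  0x94  0x00  0x20  0x1e ]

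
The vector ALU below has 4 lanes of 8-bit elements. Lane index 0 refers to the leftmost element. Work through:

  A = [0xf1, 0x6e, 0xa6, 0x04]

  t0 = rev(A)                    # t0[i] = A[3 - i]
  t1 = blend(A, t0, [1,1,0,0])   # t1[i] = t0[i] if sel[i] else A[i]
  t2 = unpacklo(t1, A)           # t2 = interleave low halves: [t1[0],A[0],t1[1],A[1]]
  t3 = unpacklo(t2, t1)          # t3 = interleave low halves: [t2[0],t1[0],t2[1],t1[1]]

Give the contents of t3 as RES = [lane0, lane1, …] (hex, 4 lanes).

RES = [ 0x04  0x04  0xf1  0xa6 ]

→ t0 |04|a6|6e|f1|
→ t1 |04|a6|a6|04|
→ t2 |04|f1|a6|6e|
→ t3 |04|04|f1|a6|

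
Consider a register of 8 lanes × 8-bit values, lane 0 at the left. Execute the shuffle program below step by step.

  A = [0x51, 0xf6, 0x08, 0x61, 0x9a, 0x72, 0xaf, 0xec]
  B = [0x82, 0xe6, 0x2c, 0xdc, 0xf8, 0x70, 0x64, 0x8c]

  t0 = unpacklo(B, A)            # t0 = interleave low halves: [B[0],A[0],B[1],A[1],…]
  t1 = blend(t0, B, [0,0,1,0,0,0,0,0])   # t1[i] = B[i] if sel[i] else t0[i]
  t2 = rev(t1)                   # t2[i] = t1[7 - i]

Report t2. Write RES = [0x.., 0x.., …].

RES = [ 0x61  0xdc  0x08  0x2c  0xf6  0x2c  0x51  0x82 ]

  t0: 82 51 e6 f6 2c 08 dc 61
  t1: 82 51 2c f6 2c 08 dc 61
  t2: 61 dc 08 2c f6 2c 51 82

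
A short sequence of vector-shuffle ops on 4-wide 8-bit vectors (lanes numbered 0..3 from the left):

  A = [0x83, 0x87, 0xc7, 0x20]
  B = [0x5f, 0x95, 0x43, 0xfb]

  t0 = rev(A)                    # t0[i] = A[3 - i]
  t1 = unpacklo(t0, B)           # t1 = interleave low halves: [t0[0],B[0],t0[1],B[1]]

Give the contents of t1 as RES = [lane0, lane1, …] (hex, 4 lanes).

RES = [ 0x20  0x5f  0xc7  0x95 ]

  t0: 20 c7 87 83
  t1: 20 5f c7 95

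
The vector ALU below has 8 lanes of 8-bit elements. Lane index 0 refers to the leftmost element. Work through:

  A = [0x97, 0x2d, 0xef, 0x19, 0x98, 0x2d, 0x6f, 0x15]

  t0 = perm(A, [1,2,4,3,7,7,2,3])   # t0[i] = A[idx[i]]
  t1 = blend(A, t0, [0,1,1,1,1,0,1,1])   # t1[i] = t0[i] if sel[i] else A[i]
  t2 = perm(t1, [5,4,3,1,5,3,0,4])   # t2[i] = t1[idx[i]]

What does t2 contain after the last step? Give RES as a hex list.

RES = [0x2d, 0x15, 0x19, 0xef, 0x2d, 0x19, 0x97, 0x15]

→ t0 |2d|ef|98|19|15|15|ef|19|
→ t1 |97|ef|98|19|15|2d|ef|19|
→ t2 |2d|15|19|ef|2d|19|97|15|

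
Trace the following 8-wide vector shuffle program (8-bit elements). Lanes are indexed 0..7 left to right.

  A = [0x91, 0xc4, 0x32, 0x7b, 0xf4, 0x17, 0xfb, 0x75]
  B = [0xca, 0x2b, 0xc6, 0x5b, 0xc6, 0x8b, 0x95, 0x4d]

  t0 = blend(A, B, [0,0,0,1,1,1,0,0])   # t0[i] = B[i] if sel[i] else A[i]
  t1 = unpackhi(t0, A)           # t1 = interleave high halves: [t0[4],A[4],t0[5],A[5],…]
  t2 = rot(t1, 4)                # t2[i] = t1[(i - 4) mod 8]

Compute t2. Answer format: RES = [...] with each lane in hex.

→ t0 |91|c4|32|5b|c6|8b|fb|75|
→ t1 |c6|f4|8b|17|fb|fb|75|75|
→ t2 |fb|fb|75|75|c6|f4|8b|17|

RES = [ 0xfb  0xfb  0x75  0x75  0xc6  0xf4  0x8b  0x17 ]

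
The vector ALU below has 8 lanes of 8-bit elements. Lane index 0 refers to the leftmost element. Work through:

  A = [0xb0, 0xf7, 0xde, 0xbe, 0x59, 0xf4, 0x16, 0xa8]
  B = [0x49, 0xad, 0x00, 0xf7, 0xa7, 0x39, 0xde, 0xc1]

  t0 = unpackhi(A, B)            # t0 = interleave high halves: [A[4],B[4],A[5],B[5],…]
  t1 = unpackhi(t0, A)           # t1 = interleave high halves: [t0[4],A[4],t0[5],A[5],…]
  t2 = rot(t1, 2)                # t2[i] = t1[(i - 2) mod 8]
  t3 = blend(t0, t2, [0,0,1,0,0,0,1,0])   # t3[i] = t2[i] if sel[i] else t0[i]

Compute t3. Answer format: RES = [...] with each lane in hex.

  t0: 59 a7 f4 39 16 de a8 c1
  t1: 16 59 de f4 a8 16 c1 a8
  t2: c1 a8 16 59 de f4 a8 16
  t3: 59 a7 16 39 16 de a8 c1

RES = [ 0x59  0xa7  0x16  0x39  0x16  0xde  0xa8  0xc1 ]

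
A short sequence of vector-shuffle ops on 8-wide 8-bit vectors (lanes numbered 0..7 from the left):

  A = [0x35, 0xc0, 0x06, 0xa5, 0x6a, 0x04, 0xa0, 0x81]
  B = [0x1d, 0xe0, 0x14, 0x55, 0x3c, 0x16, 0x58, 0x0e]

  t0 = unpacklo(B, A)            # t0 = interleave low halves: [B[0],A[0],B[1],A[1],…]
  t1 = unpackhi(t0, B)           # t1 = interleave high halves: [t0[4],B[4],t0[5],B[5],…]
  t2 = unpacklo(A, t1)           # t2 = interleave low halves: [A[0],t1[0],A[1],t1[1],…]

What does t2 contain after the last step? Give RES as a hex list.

  t0: 1d 35 e0 c0 14 06 55 a5
  t1: 14 3c 06 16 55 58 a5 0e
  t2: 35 14 c0 3c 06 06 a5 16

RES = [0x35, 0x14, 0xc0, 0x3c, 0x06, 0x06, 0xa5, 0x16]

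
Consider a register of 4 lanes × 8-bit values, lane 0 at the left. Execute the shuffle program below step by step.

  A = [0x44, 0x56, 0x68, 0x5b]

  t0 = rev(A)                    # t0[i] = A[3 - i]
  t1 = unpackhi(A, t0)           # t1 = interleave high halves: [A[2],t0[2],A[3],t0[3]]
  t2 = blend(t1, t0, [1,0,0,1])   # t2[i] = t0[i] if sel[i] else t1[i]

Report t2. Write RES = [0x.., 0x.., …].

  t0: 5b 68 56 44
  t1: 68 56 5b 44
  t2: 5b 56 5b 44

RES = [ 0x5b  0x56  0x5b  0x44 ]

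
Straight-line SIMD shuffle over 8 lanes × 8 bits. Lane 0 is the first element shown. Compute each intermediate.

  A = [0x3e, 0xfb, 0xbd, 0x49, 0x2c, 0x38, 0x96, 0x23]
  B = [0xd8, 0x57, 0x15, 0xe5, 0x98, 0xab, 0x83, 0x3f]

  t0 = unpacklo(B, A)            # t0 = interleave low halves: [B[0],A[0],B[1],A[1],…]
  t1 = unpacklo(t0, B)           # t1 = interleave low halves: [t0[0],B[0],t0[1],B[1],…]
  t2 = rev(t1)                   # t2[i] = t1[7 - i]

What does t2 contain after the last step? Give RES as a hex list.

t0 = [0xd8, 0x3e, 0x57, 0xfb, 0x15, 0xbd, 0xe5, 0x49]
t1 = [0xd8, 0xd8, 0x3e, 0x57, 0x57, 0x15, 0xfb, 0xe5]
t2 = [0xe5, 0xfb, 0x15, 0x57, 0x57, 0x3e, 0xd8, 0xd8]

RES = [0xe5, 0xfb, 0x15, 0x57, 0x57, 0x3e, 0xd8, 0xd8]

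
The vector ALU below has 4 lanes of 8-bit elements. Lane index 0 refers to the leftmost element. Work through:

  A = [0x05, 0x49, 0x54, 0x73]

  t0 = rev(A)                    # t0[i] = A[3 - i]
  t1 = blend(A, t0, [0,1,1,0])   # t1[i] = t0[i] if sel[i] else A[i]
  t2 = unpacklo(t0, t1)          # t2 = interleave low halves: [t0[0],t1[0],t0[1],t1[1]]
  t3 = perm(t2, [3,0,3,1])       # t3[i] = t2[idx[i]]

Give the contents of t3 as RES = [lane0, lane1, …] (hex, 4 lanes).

RES = [ 0x54  0x73  0x54  0x05 ]

→ t0 |73|54|49|05|
→ t1 |05|54|49|73|
→ t2 |73|05|54|54|
→ t3 |54|73|54|05|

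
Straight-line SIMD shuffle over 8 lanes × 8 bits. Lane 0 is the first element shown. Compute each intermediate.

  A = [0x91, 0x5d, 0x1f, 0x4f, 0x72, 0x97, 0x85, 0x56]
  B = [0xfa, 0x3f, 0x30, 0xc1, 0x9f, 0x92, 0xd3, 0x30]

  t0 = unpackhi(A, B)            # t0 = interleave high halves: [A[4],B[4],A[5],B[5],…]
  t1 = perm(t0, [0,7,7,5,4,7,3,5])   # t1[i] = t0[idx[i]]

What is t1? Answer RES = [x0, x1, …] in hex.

RES = [0x72, 0x30, 0x30, 0xd3, 0x85, 0x30, 0x92, 0xd3]

t0 = [0x72, 0x9f, 0x97, 0x92, 0x85, 0xd3, 0x56, 0x30]
t1 = [0x72, 0x30, 0x30, 0xd3, 0x85, 0x30, 0x92, 0xd3]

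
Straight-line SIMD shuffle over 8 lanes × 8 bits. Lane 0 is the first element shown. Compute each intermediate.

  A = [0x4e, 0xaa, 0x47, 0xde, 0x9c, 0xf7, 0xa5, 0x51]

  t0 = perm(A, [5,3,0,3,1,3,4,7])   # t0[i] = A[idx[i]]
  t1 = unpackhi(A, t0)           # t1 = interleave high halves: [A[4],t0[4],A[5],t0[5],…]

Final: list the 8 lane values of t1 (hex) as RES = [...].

→ t0 |f7|de|4e|de|aa|de|9c|51|
→ t1 |9c|aa|f7|de|a5|9c|51|51|

RES = [0x9c, 0xaa, 0xf7, 0xde, 0xa5, 0x9c, 0x51, 0x51]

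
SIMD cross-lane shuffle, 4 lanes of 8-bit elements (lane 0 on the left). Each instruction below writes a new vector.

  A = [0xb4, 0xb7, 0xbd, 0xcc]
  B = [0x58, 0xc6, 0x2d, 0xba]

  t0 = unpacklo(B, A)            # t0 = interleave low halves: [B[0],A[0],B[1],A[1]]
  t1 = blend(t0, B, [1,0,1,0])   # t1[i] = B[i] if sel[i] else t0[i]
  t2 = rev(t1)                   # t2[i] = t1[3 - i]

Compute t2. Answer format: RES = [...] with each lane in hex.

→ t0 |58|b4|c6|b7|
→ t1 |58|b4|2d|b7|
→ t2 |b7|2d|b4|58|

RES = [0xb7, 0x2d, 0xb4, 0x58]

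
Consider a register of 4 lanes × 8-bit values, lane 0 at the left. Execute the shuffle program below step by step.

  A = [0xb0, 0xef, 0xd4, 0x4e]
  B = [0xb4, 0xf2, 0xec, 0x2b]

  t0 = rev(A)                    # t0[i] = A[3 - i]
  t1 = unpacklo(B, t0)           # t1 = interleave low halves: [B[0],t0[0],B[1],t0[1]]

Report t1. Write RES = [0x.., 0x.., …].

RES = [0xb4, 0x4e, 0xf2, 0xd4]

t0 = [0x4e, 0xd4, 0xef, 0xb0]
t1 = [0xb4, 0x4e, 0xf2, 0xd4]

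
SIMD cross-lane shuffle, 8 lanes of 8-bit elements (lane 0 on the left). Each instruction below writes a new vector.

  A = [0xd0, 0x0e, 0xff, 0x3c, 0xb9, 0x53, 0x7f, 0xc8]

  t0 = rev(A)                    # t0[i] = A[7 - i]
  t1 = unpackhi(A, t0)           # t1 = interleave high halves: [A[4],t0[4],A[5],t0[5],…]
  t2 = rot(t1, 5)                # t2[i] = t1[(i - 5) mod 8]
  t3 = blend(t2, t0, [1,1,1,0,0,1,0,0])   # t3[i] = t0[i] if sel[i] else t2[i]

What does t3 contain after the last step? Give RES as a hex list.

  t0: c8 7f 53 b9 3c ff 0e d0
  t1: b9 3c 53 ff 7f 0e c8 d0
  t2: ff 7f 0e c8 d0 b9 3c 53
  t3: c8 7f 53 c8 d0 ff 3c 53

RES = [0xc8, 0x7f, 0x53, 0xc8, 0xd0, 0xff, 0x3c, 0x53]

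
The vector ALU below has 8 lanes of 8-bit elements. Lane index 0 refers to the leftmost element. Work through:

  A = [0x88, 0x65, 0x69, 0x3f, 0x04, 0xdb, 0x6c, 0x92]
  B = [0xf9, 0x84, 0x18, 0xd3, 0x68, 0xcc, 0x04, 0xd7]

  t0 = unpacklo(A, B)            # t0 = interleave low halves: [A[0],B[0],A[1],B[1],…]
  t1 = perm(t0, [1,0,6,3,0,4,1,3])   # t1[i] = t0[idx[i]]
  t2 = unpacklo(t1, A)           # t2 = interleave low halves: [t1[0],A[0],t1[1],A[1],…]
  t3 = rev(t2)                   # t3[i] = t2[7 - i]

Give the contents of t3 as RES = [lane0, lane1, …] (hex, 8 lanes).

RES = [ 0x3f  0x84  0x69  0x3f  0x65  0x88  0x88  0xf9 ]

t0 = [0x88, 0xf9, 0x65, 0x84, 0x69, 0x18, 0x3f, 0xd3]
t1 = [0xf9, 0x88, 0x3f, 0x84, 0x88, 0x69, 0xf9, 0x84]
t2 = [0xf9, 0x88, 0x88, 0x65, 0x3f, 0x69, 0x84, 0x3f]
t3 = [0x3f, 0x84, 0x69, 0x3f, 0x65, 0x88, 0x88, 0xf9]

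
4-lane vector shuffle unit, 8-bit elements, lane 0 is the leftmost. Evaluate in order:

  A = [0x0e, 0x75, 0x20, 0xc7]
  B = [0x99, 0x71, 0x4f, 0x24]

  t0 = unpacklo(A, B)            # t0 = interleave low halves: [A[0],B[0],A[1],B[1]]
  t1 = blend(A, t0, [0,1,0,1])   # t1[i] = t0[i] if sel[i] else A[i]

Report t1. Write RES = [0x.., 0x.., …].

RES = [0x0e, 0x99, 0x20, 0x71]

t0 = [0x0e, 0x99, 0x75, 0x71]
t1 = [0x0e, 0x99, 0x20, 0x71]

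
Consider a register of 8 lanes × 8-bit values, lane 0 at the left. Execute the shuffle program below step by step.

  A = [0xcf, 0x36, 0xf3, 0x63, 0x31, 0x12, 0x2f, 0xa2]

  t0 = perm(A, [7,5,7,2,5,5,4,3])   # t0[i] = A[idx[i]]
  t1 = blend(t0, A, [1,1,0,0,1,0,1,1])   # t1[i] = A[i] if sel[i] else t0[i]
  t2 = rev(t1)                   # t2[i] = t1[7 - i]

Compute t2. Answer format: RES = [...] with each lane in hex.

  t0: a2 12 a2 f3 12 12 31 63
  t1: cf 36 a2 f3 31 12 2f a2
  t2: a2 2f 12 31 f3 a2 36 cf

RES = [0xa2, 0x2f, 0x12, 0x31, 0xf3, 0xa2, 0x36, 0xcf]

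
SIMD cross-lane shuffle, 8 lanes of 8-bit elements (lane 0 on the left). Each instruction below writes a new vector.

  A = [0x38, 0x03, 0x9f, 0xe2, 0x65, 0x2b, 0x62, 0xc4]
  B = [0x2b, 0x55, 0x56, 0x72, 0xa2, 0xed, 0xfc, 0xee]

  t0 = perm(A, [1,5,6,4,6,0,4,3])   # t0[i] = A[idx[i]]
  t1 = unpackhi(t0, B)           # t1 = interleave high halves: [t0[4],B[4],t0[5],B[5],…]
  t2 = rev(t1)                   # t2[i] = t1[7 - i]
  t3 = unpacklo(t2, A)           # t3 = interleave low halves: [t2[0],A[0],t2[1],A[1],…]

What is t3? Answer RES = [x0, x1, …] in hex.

→ t0 |03|2b|62|65|62|38|65|e2|
→ t1 |62|a2|38|ed|65|fc|e2|ee|
→ t2 |ee|e2|fc|65|ed|38|a2|62|
→ t3 |ee|38|e2|03|fc|9f|65|e2|

RES = [0xee, 0x38, 0xe2, 0x03, 0xfc, 0x9f, 0x65, 0xe2]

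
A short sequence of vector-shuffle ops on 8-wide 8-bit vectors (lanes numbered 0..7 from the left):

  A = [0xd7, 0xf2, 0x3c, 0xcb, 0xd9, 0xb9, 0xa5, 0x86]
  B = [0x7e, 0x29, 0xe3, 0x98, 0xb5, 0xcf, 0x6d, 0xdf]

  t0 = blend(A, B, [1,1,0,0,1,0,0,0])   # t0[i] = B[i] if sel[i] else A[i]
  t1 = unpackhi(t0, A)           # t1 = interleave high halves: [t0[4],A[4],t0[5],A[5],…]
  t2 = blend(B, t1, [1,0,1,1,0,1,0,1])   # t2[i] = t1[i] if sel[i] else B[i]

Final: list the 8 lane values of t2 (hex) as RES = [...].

RES = [0xb5, 0x29, 0xb9, 0xb9, 0xb5, 0xa5, 0x6d, 0x86]

t0 = [0x7e, 0x29, 0x3c, 0xcb, 0xb5, 0xb9, 0xa5, 0x86]
t1 = [0xb5, 0xd9, 0xb9, 0xb9, 0xa5, 0xa5, 0x86, 0x86]
t2 = [0xb5, 0x29, 0xb9, 0xb9, 0xb5, 0xa5, 0x6d, 0x86]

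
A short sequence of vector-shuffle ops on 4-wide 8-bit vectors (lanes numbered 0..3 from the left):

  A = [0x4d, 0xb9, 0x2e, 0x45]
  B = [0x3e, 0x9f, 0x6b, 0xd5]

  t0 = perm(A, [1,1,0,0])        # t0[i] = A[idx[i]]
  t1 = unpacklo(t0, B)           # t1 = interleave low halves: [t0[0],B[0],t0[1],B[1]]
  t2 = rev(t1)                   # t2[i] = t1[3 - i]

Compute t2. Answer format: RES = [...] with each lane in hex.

RES = [ 0x9f  0xb9  0x3e  0xb9 ]

→ t0 |b9|b9|4d|4d|
→ t1 |b9|3e|b9|9f|
→ t2 |9f|b9|3e|b9|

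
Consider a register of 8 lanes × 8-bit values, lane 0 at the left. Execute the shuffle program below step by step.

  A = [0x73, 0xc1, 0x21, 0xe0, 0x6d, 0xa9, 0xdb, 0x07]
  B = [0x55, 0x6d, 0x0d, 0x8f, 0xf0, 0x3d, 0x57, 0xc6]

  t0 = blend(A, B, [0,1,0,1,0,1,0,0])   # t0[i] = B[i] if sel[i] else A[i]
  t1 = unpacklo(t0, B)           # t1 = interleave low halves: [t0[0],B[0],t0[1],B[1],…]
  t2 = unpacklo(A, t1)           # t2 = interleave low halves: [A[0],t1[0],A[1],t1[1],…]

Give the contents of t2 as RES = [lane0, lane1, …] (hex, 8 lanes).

RES = [ 0x73  0x73  0xc1  0x55  0x21  0x6d  0xe0  0x6d ]

t0 = [0x73, 0x6d, 0x21, 0x8f, 0x6d, 0x3d, 0xdb, 0x07]
t1 = [0x73, 0x55, 0x6d, 0x6d, 0x21, 0x0d, 0x8f, 0x8f]
t2 = [0x73, 0x73, 0xc1, 0x55, 0x21, 0x6d, 0xe0, 0x6d]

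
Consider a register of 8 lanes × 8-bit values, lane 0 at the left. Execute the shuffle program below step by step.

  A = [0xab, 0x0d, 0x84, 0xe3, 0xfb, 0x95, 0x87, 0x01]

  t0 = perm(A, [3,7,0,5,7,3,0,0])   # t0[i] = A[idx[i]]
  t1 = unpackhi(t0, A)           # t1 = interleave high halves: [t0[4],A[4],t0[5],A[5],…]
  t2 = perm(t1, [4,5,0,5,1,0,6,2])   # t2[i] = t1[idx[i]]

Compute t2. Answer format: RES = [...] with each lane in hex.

RES = [0xab, 0x87, 0x01, 0x87, 0xfb, 0x01, 0xab, 0xe3]

→ t0 |e3|01|ab|95|01|e3|ab|ab|
→ t1 |01|fb|e3|95|ab|87|ab|01|
→ t2 |ab|87|01|87|fb|01|ab|e3|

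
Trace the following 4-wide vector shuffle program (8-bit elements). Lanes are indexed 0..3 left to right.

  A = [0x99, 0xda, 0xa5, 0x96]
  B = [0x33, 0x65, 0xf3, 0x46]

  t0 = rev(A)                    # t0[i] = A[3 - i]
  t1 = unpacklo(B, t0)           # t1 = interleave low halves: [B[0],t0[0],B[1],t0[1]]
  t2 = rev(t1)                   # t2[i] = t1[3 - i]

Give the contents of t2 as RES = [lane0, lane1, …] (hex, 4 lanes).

t0 = [0x96, 0xa5, 0xda, 0x99]
t1 = [0x33, 0x96, 0x65, 0xa5]
t2 = [0xa5, 0x65, 0x96, 0x33]

RES = [ 0xa5  0x65  0x96  0x33 ]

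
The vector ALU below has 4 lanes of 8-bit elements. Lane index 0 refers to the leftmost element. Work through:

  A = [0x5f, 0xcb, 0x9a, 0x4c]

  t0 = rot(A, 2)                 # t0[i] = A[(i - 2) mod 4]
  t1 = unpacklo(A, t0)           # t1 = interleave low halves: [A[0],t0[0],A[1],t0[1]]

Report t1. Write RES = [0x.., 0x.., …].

RES = [0x5f, 0x9a, 0xcb, 0x4c]

→ t0 |9a|4c|5f|cb|
→ t1 |5f|9a|cb|4c|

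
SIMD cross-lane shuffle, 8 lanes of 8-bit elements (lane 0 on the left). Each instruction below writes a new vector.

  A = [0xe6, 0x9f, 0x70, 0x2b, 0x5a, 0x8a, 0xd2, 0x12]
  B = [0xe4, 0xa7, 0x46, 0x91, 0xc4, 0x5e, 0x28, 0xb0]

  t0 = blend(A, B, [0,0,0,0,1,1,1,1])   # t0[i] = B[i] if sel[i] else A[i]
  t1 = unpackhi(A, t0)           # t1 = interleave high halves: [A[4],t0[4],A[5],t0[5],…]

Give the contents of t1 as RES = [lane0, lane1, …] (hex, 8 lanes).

RES = [0x5a, 0xc4, 0x8a, 0x5e, 0xd2, 0x28, 0x12, 0xb0]

→ t0 |e6|9f|70|2b|c4|5e|28|b0|
→ t1 |5a|c4|8a|5e|d2|28|12|b0|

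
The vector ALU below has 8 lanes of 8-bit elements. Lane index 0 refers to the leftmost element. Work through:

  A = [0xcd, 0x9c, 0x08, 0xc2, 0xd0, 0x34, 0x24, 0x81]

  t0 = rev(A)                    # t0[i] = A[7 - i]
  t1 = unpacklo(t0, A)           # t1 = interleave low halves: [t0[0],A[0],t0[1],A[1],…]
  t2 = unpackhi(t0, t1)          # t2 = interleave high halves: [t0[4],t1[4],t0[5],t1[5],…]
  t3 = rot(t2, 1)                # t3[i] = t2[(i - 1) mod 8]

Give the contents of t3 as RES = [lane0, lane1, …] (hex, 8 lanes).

t0 = [0x81, 0x24, 0x34, 0xd0, 0xc2, 0x08, 0x9c, 0xcd]
t1 = [0x81, 0xcd, 0x24, 0x9c, 0x34, 0x08, 0xd0, 0xc2]
t2 = [0xc2, 0x34, 0x08, 0x08, 0x9c, 0xd0, 0xcd, 0xc2]
t3 = [0xc2, 0xc2, 0x34, 0x08, 0x08, 0x9c, 0xd0, 0xcd]

RES = [0xc2, 0xc2, 0x34, 0x08, 0x08, 0x9c, 0xd0, 0xcd]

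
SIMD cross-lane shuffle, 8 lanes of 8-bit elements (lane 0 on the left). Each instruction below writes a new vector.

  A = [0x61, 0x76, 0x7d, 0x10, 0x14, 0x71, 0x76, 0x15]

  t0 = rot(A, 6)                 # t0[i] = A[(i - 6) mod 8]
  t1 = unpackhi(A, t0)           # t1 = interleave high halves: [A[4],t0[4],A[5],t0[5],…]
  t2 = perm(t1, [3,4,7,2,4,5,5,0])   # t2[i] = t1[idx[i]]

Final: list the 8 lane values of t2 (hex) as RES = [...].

→ t0 |7d|10|14|71|76|15|61|76|
→ t1 |14|76|71|15|76|61|15|76|
→ t2 |15|76|76|71|76|61|61|14|

RES = [ 0x15  0x76  0x76  0x71  0x76  0x61  0x61  0x14 ]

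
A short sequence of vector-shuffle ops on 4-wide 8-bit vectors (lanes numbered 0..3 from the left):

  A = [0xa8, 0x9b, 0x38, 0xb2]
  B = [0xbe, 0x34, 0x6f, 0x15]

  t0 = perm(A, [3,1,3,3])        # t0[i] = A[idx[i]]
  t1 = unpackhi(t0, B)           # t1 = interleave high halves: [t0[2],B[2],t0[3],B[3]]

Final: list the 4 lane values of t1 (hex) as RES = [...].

RES = [ 0xb2  0x6f  0xb2  0x15 ]

t0 = [0xb2, 0x9b, 0xb2, 0xb2]
t1 = [0xb2, 0x6f, 0xb2, 0x15]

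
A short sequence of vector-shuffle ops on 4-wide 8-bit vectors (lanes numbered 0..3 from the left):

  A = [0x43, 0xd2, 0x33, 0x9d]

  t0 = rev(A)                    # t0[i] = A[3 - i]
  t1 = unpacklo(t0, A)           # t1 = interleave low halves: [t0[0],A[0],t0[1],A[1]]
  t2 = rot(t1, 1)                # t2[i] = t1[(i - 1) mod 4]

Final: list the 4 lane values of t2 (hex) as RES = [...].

→ t0 |9d|33|d2|43|
→ t1 |9d|43|33|d2|
→ t2 |d2|9d|43|33|

RES = [ 0xd2  0x9d  0x43  0x33 ]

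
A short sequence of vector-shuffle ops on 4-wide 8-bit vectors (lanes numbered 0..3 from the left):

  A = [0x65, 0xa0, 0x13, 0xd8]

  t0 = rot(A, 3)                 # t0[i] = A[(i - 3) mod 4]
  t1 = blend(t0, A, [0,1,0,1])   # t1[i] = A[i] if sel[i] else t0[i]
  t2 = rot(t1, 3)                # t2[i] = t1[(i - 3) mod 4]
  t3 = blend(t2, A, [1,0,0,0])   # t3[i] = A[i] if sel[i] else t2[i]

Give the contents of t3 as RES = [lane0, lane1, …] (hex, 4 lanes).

→ t0 |a0|13|d8|65|
→ t1 |a0|a0|d8|d8|
→ t2 |a0|d8|d8|a0|
→ t3 |65|d8|d8|a0|

RES = [ 0x65  0xd8  0xd8  0xa0 ]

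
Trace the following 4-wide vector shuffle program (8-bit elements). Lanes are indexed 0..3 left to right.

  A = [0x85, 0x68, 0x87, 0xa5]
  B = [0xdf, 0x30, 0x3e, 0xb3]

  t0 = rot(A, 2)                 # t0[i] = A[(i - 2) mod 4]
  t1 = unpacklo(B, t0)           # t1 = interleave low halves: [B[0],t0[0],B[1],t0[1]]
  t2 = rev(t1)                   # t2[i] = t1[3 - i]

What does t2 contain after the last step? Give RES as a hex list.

t0 = [0x87, 0xa5, 0x85, 0x68]
t1 = [0xdf, 0x87, 0x30, 0xa5]
t2 = [0xa5, 0x30, 0x87, 0xdf]

RES = [0xa5, 0x30, 0x87, 0xdf]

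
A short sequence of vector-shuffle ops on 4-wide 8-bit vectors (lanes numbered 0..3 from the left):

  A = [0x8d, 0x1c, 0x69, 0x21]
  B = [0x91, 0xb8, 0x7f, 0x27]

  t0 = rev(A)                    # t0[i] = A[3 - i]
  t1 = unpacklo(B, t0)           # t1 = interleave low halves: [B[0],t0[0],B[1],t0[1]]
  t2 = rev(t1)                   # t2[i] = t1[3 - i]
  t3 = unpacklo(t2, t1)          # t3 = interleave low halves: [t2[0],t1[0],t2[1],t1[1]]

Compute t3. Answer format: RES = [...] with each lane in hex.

RES = [0x69, 0x91, 0xb8, 0x21]

t0 = [0x21, 0x69, 0x1c, 0x8d]
t1 = [0x91, 0x21, 0xb8, 0x69]
t2 = [0x69, 0xb8, 0x21, 0x91]
t3 = [0x69, 0x91, 0xb8, 0x21]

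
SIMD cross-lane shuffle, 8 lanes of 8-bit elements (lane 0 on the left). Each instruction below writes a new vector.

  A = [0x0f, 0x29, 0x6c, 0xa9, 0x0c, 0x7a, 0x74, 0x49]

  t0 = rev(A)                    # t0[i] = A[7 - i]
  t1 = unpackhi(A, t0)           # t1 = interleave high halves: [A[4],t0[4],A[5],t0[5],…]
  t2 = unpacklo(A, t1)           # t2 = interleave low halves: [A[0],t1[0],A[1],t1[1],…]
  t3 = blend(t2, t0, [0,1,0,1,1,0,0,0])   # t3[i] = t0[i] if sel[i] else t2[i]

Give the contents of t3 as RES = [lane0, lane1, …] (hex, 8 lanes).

RES = [0x0f, 0x74, 0x29, 0x0c, 0xa9, 0x7a, 0xa9, 0x6c]

t0 = [0x49, 0x74, 0x7a, 0x0c, 0xa9, 0x6c, 0x29, 0x0f]
t1 = [0x0c, 0xa9, 0x7a, 0x6c, 0x74, 0x29, 0x49, 0x0f]
t2 = [0x0f, 0x0c, 0x29, 0xa9, 0x6c, 0x7a, 0xa9, 0x6c]
t3 = [0x0f, 0x74, 0x29, 0x0c, 0xa9, 0x7a, 0xa9, 0x6c]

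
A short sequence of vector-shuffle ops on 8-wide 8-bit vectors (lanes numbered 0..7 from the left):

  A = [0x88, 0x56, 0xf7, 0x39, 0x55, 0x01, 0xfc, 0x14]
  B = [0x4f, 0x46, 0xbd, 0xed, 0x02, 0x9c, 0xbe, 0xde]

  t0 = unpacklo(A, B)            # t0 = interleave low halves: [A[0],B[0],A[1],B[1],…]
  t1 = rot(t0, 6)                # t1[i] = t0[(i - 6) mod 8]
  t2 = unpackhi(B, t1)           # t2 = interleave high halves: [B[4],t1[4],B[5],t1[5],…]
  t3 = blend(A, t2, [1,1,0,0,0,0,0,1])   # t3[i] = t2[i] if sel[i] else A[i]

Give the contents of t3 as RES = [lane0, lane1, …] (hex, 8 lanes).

→ t0 |88|4f|56|46|f7|bd|39|ed|
→ t1 |56|46|f7|bd|39|ed|88|4f|
→ t2 |02|39|9c|ed|be|88|de|4f|
→ t3 |02|39|f7|39|55|01|fc|4f|

RES = [ 0x02  0x39  0xf7  0x39  0x55  0x01  0xfc  0x4f ]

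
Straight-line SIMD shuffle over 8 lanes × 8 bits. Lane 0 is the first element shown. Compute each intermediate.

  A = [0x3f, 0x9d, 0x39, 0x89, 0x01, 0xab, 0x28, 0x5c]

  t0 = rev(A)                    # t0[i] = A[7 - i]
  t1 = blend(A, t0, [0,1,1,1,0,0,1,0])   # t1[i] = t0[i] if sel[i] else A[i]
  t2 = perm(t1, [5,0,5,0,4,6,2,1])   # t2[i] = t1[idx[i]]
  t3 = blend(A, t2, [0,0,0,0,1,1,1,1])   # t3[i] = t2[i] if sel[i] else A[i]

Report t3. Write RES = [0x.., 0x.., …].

t0 = [0x5c, 0x28, 0xab, 0x01, 0x89, 0x39, 0x9d, 0x3f]
t1 = [0x3f, 0x28, 0xab, 0x01, 0x01, 0xab, 0x9d, 0x5c]
t2 = [0xab, 0x3f, 0xab, 0x3f, 0x01, 0x9d, 0xab, 0x28]
t3 = [0x3f, 0x9d, 0x39, 0x89, 0x01, 0x9d, 0xab, 0x28]

RES = [ 0x3f  0x9d  0x39  0x89  0x01  0x9d  0xab  0x28 ]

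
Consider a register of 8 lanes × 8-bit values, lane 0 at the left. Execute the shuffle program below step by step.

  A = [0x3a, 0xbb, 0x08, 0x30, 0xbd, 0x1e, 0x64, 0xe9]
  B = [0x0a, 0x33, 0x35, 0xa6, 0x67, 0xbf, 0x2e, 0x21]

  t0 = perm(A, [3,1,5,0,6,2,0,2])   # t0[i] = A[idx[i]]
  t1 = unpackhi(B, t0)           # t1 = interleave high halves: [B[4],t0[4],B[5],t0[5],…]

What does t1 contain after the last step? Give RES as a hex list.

RES = [0x67, 0x64, 0xbf, 0x08, 0x2e, 0x3a, 0x21, 0x08]

t0 = [0x30, 0xbb, 0x1e, 0x3a, 0x64, 0x08, 0x3a, 0x08]
t1 = [0x67, 0x64, 0xbf, 0x08, 0x2e, 0x3a, 0x21, 0x08]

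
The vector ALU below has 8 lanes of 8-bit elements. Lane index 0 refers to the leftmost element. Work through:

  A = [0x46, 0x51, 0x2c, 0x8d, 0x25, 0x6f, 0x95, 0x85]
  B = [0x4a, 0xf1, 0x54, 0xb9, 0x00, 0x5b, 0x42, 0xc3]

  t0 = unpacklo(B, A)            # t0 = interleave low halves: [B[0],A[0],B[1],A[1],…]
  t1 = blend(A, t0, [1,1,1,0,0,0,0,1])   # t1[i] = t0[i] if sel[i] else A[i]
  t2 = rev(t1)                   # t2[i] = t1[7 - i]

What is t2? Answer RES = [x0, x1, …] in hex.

RES = [ 0x8d  0x95  0x6f  0x25  0x8d  0xf1  0x46  0x4a ]

→ t0 |4a|46|f1|51|54|2c|b9|8d|
→ t1 |4a|46|f1|8d|25|6f|95|8d|
→ t2 |8d|95|6f|25|8d|f1|46|4a|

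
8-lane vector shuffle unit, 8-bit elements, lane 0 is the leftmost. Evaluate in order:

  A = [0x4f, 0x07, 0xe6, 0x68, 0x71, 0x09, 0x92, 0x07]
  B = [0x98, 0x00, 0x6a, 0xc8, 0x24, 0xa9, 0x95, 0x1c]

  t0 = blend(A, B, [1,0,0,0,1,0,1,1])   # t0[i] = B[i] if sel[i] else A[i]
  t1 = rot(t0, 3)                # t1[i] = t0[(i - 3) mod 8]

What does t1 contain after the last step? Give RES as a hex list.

  t0: 98 07 e6 68 24 09 95 1c
  t1: 09 95 1c 98 07 e6 68 24

RES = [ 0x09  0x95  0x1c  0x98  0x07  0xe6  0x68  0x24 ]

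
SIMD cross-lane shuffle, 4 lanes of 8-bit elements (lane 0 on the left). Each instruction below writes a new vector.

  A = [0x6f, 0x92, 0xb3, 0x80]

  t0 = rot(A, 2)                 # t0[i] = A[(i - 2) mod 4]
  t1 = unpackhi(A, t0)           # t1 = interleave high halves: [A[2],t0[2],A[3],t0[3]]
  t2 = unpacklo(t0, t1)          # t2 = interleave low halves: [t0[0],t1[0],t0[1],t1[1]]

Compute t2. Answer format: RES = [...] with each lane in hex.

RES = [0xb3, 0xb3, 0x80, 0x6f]

t0 = [0xb3, 0x80, 0x6f, 0x92]
t1 = [0xb3, 0x6f, 0x80, 0x92]
t2 = [0xb3, 0xb3, 0x80, 0x6f]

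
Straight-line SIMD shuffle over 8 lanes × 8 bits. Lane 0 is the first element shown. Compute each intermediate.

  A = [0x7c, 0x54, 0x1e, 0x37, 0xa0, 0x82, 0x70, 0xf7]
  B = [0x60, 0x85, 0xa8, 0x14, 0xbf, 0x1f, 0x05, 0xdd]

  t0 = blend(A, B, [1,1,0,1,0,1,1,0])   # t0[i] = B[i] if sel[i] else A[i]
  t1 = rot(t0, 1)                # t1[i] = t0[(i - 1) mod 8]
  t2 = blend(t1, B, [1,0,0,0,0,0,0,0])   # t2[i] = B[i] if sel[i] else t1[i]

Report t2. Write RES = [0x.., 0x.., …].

t0 = [0x60, 0x85, 0x1e, 0x14, 0xa0, 0x1f, 0x05, 0xf7]
t1 = [0xf7, 0x60, 0x85, 0x1e, 0x14, 0xa0, 0x1f, 0x05]
t2 = [0x60, 0x60, 0x85, 0x1e, 0x14, 0xa0, 0x1f, 0x05]

RES = [ 0x60  0x60  0x85  0x1e  0x14  0xa0  0x1f  0x05 ]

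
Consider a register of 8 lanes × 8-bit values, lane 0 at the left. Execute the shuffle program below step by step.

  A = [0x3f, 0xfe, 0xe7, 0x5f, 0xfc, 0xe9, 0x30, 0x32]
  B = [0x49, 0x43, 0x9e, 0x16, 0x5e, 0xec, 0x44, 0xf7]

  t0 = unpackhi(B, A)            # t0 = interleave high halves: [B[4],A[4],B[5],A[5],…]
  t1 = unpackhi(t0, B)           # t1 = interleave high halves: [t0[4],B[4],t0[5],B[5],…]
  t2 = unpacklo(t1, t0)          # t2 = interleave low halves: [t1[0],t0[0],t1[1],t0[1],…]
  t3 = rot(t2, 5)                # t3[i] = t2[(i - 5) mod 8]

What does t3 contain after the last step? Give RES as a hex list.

→ t0 |5e|fc|ec|e9|44|30|f7|32|
→ t1 |44|5e|30|ec|f7|44|32|f7|
→ t2 |44|5e|5e|fc|30|ec|ec|e9|
→ t3 |fc|30|ec|ec|e9|44|5e|5e|

RES = [ 0xfc  0x30  0xec  0xec  0xe9  0x44  0x5e  0x5e ]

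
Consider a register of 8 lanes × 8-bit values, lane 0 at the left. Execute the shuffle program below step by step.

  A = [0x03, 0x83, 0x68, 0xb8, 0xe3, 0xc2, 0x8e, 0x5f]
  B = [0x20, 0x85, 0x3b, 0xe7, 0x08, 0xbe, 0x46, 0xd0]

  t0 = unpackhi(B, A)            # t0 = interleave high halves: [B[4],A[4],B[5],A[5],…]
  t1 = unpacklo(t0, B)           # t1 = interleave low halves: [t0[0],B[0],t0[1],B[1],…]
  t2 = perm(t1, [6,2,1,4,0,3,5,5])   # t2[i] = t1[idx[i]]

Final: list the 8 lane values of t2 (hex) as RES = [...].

  t0: 08 e3 be c2 46 8e d0 5f
  t1: 08 20 e3 85 be 3b c2 e7
  t2: c2 e3 20 be 08 85 3b 3b

RES = [ 0xc2  0xe3  0x20  0xbe  0x08  0x85  0x3b  0x3b ]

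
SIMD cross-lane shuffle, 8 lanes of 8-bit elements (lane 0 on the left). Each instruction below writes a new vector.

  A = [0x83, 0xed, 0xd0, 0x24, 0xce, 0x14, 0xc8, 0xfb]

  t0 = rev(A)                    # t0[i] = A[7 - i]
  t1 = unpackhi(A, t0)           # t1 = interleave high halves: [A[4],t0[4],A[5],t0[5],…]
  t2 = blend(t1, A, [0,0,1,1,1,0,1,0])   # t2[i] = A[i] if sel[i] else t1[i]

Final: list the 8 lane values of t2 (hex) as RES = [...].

→ t0 |fb|c8|14|ce|24|d0|ed|83|
→ t1 |ce|24|14|d0|c8|ed|fb|83|
→ t2 |ce|24|d0|24|ce|ed|c8|83|

RES = [0xce, 0x24, 0xd0, 0x24, 0xce, 0xed, 0xc8, 0x83]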